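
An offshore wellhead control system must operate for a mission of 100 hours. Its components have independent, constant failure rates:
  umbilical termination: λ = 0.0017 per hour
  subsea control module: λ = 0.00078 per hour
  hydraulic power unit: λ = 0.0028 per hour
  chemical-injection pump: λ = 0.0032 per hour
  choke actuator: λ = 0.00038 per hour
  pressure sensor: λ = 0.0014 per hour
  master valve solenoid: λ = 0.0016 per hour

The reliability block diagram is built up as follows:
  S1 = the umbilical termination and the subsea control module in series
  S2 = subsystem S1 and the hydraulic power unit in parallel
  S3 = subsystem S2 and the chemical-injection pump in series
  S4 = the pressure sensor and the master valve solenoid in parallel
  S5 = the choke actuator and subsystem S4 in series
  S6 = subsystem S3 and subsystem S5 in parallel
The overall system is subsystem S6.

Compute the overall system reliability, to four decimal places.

R(umbilical termination) = exp(−0.0017 × 100) = 0.843665
R(subsea control module) = exp(−0.00078 × 100) = 0.924964
R(hydraulic power unit) = exp(−0.0028 × 100) = 0.755784
R(chemical-injection pump) = exp(−0.0032 × 100) = 0.726149
R(choke actuator) = exp(−0.00038 × 100) = 0.962713
R(pressure sensor) = exp(−0.0014 × 100) = 0.869358
R(master valve solenoid) = exp(−0.0016 × 100) = 0.852144
Series (umbilical termination and subsea control module): 0.843665 × 0.924964 = 0.780360
Parallel ([0.780360] and hydraulic power unit): 1 − (1 − 0.780360)(1 − 0.755784) = 0.946360
Series ([0.946360] and chemical-injection pump): 0.946360 × 0.726149 = 0.687198
Parallel (pressure sensor and master valve solenoid): 1 − (1 − 0.869358)(1 − 0.852144) = 0.980684
Series (choke actuator and [0.980684]): 0.962713 × 0.980684 = 0.944117
Parallel ([0.687198] and [0.944117]): 1 − (1 − 0.687198)(1 − 0.944117) = 0.9825

0.9825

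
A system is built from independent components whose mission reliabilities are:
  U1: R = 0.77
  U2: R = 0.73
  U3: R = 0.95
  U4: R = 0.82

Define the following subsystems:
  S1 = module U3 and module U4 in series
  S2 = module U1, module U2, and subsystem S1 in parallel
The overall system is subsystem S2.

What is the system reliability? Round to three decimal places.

Series (U3 and U4): 0.95000 × 0.82000 = 0.77900
Parallel (U1, U2, and [0.77900]): 1 − (1 − 0.77000)(1 − 0.73000)(1 − 0.77900) = 0.986

0.986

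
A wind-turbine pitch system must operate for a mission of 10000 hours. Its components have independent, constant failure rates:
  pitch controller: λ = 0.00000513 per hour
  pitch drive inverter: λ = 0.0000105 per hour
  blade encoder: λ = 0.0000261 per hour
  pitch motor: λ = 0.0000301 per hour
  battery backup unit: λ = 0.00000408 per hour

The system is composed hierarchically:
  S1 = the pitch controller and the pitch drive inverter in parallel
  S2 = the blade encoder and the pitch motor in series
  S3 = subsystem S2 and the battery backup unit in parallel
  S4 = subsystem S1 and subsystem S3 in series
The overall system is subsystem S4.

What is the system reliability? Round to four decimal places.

R(pitch controller) = exp(−0.00000513 × 10000) = 0.949994
R(pitch drive inverter) = exp(−0.0000105 × 10000) = 0.900325
R(blade encoder) = exp(−0.0000261 × 10000) = 0.770281
R(pitch motor) = exp(−0.0000301 × 10000) = 0.740078
R(battery backup unit) = exp(−0.00000408 × 10000) = 0.960021
Parallel (pitch controller and pitch drive inverter): 1 − (1 − 0.949994)(1 − 0.900325) = 0.995016
Series (blade encoder and pitch motor): 0.770281 × 0.740078 = 0.570068
Parallel ([0.570068] and battery backup unit): 1 − (1 − 0.570068)(1 − 0.960021) = 0.982812
Series ([0.995016] and [0.982812]): 0.995016 × 0.982812 = 0.9779

0.9779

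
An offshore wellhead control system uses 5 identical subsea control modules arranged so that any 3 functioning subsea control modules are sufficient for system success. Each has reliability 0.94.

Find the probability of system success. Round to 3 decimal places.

0.998

R = Σ_{i=3}^{5} C(5,i) p^i (1−p)^{5−i} with p = 0.94
C(5,3)·0.94^3·0.06^2 = 0.02990
C(5,4)·0.94^4·0.06^1 = 0.23422
C(5,5)·0.94^5·0.06^0 = 0.73390
Sum = 0.998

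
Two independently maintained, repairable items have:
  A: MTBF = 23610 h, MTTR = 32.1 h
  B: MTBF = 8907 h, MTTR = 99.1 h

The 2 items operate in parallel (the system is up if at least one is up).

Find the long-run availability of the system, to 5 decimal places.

A(A) = MTBF/(MTBF+MTTR) = 23610/(23610+32.1) = 0.998642
A(B) = MTBF/(MTBF+MTTR) = 8907/(8907+99.1) = 0.988996
Parallel availability: 1 − (1 − 0.998642)(1 − 0.988996) = 0.99999

0.99999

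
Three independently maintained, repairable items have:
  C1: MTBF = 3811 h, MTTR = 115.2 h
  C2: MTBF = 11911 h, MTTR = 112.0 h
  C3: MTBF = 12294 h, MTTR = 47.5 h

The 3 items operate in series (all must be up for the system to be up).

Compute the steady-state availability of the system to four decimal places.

0.9579

A(C1) = MTBF/(MTBF+MTTR) = 3811/(3811+115.2) = 0.970659
A(C2) = MTBF/(MTBF+MTTR) = 11911/(11911+112.0) = 0.990685
A(C3) = MTBF/(MTBF+MTTR) = 12294/(12294+47.5) = 0.996151
Series availability: 0.970659 × 0.990685 × 0.996151 = 0.9579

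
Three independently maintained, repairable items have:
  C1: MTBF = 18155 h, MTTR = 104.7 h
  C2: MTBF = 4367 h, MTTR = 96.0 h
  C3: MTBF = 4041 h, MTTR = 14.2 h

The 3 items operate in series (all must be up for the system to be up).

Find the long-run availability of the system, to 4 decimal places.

0.9695

A(C1) = MTBF/(MTBF+MTTR) = 18155/(18155+104.7) = 0.994266
A(C2) = MTBF/(MTBF+MTTR) = 4367/(4367+96.0) = 0.978490
A(C3) = MTBF/(MTBF+MTTR) = 4041/(4041+14.2) = 0.996498
Series availability: 0.994266 × 0.978490 × 0.996498 = 0.9695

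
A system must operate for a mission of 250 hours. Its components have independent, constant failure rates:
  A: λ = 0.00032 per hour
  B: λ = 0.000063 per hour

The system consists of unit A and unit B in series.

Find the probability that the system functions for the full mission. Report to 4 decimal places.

R(A) = exp(−0.00032 × 250) = 0.923116
R(B) = exp(−0.000063 × 250) = 0.984373
Series (A and B): 0.923116 × 0.984373 = 0.9087

0.9087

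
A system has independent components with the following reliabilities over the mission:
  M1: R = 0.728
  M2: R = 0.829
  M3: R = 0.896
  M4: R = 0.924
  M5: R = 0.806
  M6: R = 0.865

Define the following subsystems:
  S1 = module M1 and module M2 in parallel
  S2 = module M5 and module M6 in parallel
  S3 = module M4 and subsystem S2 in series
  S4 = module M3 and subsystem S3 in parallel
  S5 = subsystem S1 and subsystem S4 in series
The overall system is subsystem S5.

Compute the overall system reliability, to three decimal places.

Parallel (M1 and M2): 1 − (1 − 0.72800)(1 − 0.82900) = 0.95349
Parallel (M5 and M6): 1 − (1 − 0.80600)(1 − 0.86500) = 0.97381
Series (M4 and [0.97381]): 0.92400 × 0.97381 = 0.89980
Parallel (M3 and [0.89980]): 1 − (1 − 0.89600)(1 − 0.89980) = 0.98958
Series ([0.95349] and [0.98958]): 0.95349 × 0.98958 = 0.944

0.944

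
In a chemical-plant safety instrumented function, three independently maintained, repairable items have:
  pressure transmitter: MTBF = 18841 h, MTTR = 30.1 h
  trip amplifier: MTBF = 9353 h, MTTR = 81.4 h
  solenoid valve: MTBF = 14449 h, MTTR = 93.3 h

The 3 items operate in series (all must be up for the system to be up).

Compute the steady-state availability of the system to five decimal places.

A(pressure transmitter) = MTBF/(MTBF+MTTR) = 18841/(18841+30.1) = 0.998405
A(trip amplifier) = MTBF/(MTBF+MTTR) = 9353/(9353+81.4) = 0.991372
A(solenoid valve) = MTBF/(MTBF+MTTR) = 14449/(14449+93.3) = 0.993584
Series availability: 0.998405 × 0.991372 × 0.993584 = 0.98344

0.98344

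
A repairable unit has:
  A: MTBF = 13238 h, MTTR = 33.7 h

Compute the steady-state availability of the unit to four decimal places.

0.9975

A(A) = MTBF/(MTBF+MTTR) = 13238/(13238+33.7) = 0.9975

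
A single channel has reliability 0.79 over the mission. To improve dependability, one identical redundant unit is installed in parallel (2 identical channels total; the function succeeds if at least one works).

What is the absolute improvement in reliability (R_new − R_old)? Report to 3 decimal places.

0.166

R_before = 0.79
R_after = 1 − (1 − 0.79)^2 = 0.956
ΔR = 0.956 − 0.79 = 0.166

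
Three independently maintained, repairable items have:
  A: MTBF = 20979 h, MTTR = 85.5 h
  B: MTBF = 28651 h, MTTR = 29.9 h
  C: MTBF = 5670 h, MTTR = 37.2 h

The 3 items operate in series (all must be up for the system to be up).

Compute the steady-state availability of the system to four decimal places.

0.9884

A(A) = MTBF/(MTBF+MTTR) = 20979/(20979+85.5) = 0.995941
A(B) = MTBF/(MTBF+MTTR) = 28651/(28651+29.9) = 0.998957
A(C) = MTBF/(MTBF+MTTR) = 5670/(5670+37.2) = 0.993482
Series availability: 0.995941 × 0.998957 × 0.993482 = 0.9884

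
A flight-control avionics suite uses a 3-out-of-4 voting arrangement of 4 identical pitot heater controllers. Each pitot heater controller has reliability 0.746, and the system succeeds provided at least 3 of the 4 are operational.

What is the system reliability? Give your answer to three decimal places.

R = Σ_{i=3}^{4} C(4,i) p^i (1−p)^{4−i} with p = 0.746
C(4,3)·0.746^3·0.254^1 = 0.42180
C(4,4)·0.746^4·0.254^0 = 0.30971
Sum = 0.732

0.732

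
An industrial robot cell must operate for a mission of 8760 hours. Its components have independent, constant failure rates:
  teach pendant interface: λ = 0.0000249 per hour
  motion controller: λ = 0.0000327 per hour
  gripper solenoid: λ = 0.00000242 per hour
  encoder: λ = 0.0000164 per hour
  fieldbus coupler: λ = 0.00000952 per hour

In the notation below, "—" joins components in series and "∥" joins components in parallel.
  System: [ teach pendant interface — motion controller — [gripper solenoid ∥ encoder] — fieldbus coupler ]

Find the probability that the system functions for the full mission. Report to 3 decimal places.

R(teach pendant interface) = exp(−0.0000249 × 8760) = 0.80403
R(motion controller) = exp(−0.0000327 × 8760) = 0.75092
R(gripper solenoid) = exp(−0.00000242 × 8760) = 0.97902
R(encoder) = exp(−0.0000164 × 8760) = 0.86618
R(fieldbus coupler) = exp(−0.00000952 × 8760) = 0.91999
Parallel (gripper solenoid and encoder): 1 − (1 − 0.97902)(1 − 0.86618) = 0.99719
Series (teach pendant interface, motion controller, [0.99719], and fieldbus coupler): 0.80403 × 0.75092 × 0.99719 × 0.91999 = 0.554

0.554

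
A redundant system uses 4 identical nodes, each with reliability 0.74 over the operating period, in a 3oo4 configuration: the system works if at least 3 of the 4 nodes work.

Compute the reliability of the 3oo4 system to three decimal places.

R = Σ_{i=3}^{4} C(4,i) p^i (1−p)^{4−i} with p = 0.74
C(4,3)·0.74^3·0.26^1 = 0.42143
C(4,4)·0.74^4·0.26^0 = 0.29987
Sum = 0.721

0.721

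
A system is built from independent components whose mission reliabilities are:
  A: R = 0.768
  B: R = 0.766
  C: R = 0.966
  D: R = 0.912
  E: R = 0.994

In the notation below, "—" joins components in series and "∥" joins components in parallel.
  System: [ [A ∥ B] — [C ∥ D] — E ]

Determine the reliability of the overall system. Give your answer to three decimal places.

Parallel (A and B): 1 − (1 − 0.76800)(1 − 0.76600) = 0.94571
Parallel (C and D): 1 − (1 − 0.96600)(1 − 0.91200) = 0.99701
Series ([0.94571], [0.99701], and E): 0.94571 × 0.99701 × 0.99400 = 0.937

0.937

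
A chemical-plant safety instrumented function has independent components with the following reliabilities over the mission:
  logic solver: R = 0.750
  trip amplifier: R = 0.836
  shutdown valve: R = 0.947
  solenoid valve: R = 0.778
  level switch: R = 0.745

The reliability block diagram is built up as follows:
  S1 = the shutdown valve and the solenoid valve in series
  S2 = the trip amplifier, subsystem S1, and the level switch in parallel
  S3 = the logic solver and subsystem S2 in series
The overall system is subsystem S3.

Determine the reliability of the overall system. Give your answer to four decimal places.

0.7417

Series (shutdown valve and solenoid valve): 0.947000 × 0.778000 = 0.736766
Parallel (trip amplifier, [0.736766], and level switch): 1 − (1 − 0.836000)(1 − 0.736766)(1 − 0.745000) = 0.988992
Series (logic solver and [0.988992]): 0.750000 × 0.988992 = 0.7417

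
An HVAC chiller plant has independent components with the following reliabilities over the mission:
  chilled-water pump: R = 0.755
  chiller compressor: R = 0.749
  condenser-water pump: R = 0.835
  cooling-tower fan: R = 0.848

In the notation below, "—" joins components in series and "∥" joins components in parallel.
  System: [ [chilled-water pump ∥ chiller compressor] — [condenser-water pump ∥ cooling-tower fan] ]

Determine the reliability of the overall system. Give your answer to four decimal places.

Parallel (chilled-water pump and chiller compressor): 1 − (1 − 0.755000)(1 − 0.749000) = 0.938505
Parallel (condenser-water pump and cooling-tower fan): 1 − (1 − 0.835000)(1 − 0.848000) = 0.974920
Series ([0.938505] and [0.974920]): 0.938505 × 0.974920 = 0.9150

0.9150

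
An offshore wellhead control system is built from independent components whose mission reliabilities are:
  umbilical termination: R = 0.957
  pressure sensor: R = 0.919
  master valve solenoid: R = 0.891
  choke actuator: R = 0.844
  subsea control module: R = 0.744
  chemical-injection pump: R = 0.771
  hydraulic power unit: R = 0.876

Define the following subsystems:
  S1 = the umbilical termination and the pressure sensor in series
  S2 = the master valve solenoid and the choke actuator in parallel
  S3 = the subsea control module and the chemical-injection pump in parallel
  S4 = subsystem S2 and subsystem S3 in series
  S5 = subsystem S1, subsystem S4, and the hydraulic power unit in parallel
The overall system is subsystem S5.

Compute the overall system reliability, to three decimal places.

0.999

Series (umbilical termination and pressure sensor): 0.95700 × 0.91900 = 0.87948
Parallel (master valve solenoid and choke actuator): 1 − (1 − 0.89100)(1 − 0.84400) = 0.98300
Parallel (subsea control module and chemical-injection pump): 1 − (1 − 0.74400)(1 − 0.77100) = 0.94138
Series ([0.98300] and [0.94138]): 0.98300 × 0.94138 = 0.92538
Parallel ([0.87948], [0.92538], and hydraulic power unit): 1 − (1 − 0.87948)(1 − 0.92538)(1 − 0.87600) = 0.999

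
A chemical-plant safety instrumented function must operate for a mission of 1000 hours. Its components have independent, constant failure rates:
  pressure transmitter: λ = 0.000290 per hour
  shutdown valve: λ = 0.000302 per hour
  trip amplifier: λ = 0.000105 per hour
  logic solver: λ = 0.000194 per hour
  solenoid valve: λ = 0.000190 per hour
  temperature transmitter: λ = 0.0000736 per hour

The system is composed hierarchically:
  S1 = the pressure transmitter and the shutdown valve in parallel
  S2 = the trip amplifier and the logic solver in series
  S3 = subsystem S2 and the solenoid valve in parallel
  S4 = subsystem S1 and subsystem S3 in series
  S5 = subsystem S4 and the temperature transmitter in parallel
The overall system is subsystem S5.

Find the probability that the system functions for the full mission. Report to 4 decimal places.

R(pressure transmitter) = exp(−0.000290 × 1000) = 0.748264
R(shutdown valve) = exp(−0.000302 × 1000) = 0.739338
R(trip amplifier) = exp(−0.000105 × 1000) = 0.900325
R(logic solver) = exp(−0.000194 × 1000) = 0.823658
R(solenoid valve) = exp(−0.000190 × 1000) = 0.826959
R(temperature transmitter) = exp(−0.0000736 × 1000) = 0.929043
Parallel (pressure transmitter and shutdown valve): 1 − (1 − 0.748264)(1 − 0.739338) = 0.934382
Series (trip amplifier and logic solver): 0.900325 × 0.823658 = 0.741560
Parallel ([0.741560] and solenoid valve): 1 − (1 − 0.741560)(1 − 0.826959) = 0.955279
Series ([0.934382] and [0.955279]): 0.934382 × 0.955279 = 0.892596
Parallel ([0.892596] and temperature transmitter): 1 − (1 − 0.892596)(1 − 0.929043) = 0.9924

0.9924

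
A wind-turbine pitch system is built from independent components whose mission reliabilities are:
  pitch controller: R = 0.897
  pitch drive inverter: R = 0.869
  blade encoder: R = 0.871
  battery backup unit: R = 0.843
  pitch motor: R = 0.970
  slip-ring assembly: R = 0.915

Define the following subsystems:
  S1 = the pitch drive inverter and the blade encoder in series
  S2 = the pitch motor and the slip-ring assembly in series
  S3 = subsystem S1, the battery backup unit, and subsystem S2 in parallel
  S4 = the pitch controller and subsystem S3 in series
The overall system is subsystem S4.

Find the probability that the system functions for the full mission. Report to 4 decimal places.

0.8932

Series (pitch drive inverter and blade encoder): 0.869000 × 0.871000 = 0.756899
Series (pitch motor and slip-ring assembly): 0.970000 × 0.915000 = 0.887550
Parallel ([0.756899], battery backup unit, and [0.887550]): 1 − (1 − 0.756899)(1 − 0.843000)(1 − 0.887550) = 0.995708
Series (pitch controller and [0.995708]): 0.897000 × 0.995708 = 0.8932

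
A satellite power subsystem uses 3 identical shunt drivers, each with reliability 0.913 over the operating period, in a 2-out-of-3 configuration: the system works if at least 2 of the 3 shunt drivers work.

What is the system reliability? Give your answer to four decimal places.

R = Σ_{i=2}^{3} C(3,i) p^i (1−p)^{3−i} with p = 0.913
C(3,2)·0.913^2·0.087^1 = 0.217562
C(3,3)·0.913^3·0.087^0 = 0.761048
Sum = 0.9786

0.9786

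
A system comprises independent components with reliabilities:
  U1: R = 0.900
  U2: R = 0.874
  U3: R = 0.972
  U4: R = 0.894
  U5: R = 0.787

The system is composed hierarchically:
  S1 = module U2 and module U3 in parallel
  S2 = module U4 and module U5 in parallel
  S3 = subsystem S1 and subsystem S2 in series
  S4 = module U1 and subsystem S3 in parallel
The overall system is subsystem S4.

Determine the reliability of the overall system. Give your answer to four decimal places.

0.9974

Parallel (U2 and U3): 1 − (1 − 0.874000)(1 − 0.972000) = 0.996472
Parallel (U4 and U5): 1 − (1 − 0.894000)(1 − 0.787000) = 0.977422
Series ([0.996472] and [0.977422]): 0.996472 × 0.977422 = 0.973974
Parallel (U1 and [0.973974]): 1 − (1 − 0.900000)(1 − 0.973974) = 0.9974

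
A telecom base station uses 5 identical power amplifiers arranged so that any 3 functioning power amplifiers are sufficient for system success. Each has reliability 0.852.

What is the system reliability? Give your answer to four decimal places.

R = Σ_{i=3}^{5} C(5,i) p^i (1−p)^{5−i} with p = 0.852
C(5,3)·0.852^3·0.148^2 = 0.135470
C(5,4)·0.852^4·0.148^1 = 0.389933
C(5,5)·0.852^5·0.148^0 = 0.448950
Sum = 0.9744

0.9744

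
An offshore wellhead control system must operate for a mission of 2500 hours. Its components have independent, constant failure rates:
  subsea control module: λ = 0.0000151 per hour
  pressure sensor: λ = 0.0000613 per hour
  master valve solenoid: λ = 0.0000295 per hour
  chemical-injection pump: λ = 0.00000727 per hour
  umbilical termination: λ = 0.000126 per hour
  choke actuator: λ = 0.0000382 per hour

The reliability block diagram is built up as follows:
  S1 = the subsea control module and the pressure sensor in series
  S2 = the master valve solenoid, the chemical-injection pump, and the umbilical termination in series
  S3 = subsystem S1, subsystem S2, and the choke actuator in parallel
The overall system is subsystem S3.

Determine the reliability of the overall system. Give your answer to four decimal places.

0.9947

R(subsea control module) = exp(−0.0000151 × 2500) = 0.962954
R(pressure sensor) = exp(−0.0000613 × 2500) = 0.857915
R(master valve solenoid) = exp(−0.0000295 × 2500) = 0.928904
R(chemical-injection pump) = exp(−0.00000727 × 2500) = 0.981989
R(umbilical termination) = exp(−0.000126 × 2500) = 0.729789
R(choke actuator) = exp(−0.0000382 × 2500) = 0.908918
Series (subsea control module and pressure sensor): 0.962954 × 0.857915 = 0.826133
Series (master valve solenoid, chemical-injection pump, and umbilical termination): 0.928904 × 0.981989 × 0.729789 = 0.665694
Parallel ([0.826133], [0.665694], and choke actuator): 1 − (1 − 0.826133)(1 − 0.665694)(1 − 0.908918) = 0.9947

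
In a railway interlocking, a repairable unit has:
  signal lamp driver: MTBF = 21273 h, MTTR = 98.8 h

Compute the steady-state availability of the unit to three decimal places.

0.995

A(signal lamp driver) = MTBF/(MTBF+MTTR) = 21273/(21273+98.8) = 0.995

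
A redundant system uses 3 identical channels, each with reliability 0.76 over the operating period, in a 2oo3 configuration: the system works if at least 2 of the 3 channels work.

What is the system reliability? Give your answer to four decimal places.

R = Σ_{i=2}^{3} C(3,i) p^i (1−p)^{3−i} with p = 0.76
C(3,2)·0.76^2·0.24^1 = 0.415872
C(3,3)·0.76^3·0.24^0 = 0.438976
Sum = 0.8548

0.8548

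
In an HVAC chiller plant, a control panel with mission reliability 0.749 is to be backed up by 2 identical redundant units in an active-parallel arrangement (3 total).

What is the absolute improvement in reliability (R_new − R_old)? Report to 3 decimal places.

R_before = 0.749
R_after = 1 − (1 − 0.749)^3 = 0.984
ΔR = 0.984 − 0.749 = 0.235

0.235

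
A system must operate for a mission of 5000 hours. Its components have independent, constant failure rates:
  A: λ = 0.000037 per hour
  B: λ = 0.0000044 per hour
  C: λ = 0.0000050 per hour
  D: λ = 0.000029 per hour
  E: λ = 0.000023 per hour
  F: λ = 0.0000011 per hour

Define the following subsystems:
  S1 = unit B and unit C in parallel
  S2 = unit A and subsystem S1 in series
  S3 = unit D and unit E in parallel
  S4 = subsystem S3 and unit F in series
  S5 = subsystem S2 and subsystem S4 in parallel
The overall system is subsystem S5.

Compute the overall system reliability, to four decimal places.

R(A) = exp(−0.000037 × 5000) = 0.831104
R(B) = exp(−0.0000044 × 5000) = 0.978240
R(C) = exp(−0.0000050 × 5000) = 0.975310
R(D) = exp(−0.000029 × 5000) = 0.865022
R(E) = exp(−0.000023 × 5000) = 0.891366
R(F) = exp(−0.0000011 × 5000) = 0.994515
Parallel (B and C): 1 − (1 − 0.978240)(1 − 0.975310) = 0.999463
Series (A and [0.999463]): 0.831104 × 0.999463 = 0.830658
Parallel (D and E): 1 − (1 − 0.865022)(1 − 0.891366) = 0.985337
Series ([0.985337] and F): 0.985337 × 0.994515 = 0.979932
Parallel ([0.830658] and [0.979932]): 1 − (1 − 0.830658)(1 − 0.979932) = 0.9966

0.9966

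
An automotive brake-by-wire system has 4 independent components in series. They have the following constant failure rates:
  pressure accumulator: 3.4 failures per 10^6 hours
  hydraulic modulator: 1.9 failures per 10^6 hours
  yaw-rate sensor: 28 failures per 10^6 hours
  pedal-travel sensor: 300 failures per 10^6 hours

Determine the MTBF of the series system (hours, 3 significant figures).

3000

Series of exponential components: λ_sys = Σ λ_i
λ_sys = 0.0000034 + 0.0000019 + 0.000028 + 0.00030 = 3.3330e-04 /h
MTBF = 1 / λ_sys = 3000 h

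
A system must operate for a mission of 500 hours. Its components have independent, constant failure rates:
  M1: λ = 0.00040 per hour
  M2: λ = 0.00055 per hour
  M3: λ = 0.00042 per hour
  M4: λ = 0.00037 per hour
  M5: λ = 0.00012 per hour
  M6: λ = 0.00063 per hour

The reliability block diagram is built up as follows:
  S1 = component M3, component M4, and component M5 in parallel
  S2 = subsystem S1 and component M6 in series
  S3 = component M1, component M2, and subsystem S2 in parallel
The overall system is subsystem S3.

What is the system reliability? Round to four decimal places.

R(M1) = exp(−0.00040 × 500) = 0.818731
R(M2) = exp(−0.00055 × 500) = 0.759572
R(M3) = exp(−0.00042 × 500) = 0.810584
R(M4) = exp(−0.00037 × 500) = 0.831104
R(M5) = exp(−0.00012 × 500) = 0.941765
R(M6) = exp(−0.00063 × 500) = 0.729789
Parallel (M3, M4, and M5): 1 − (1 − 0.810584)(1 − 0.831104)(1 − 0.941765) = 0.998137
Series ([0.998137] and M6): 0.998137 × 0.729789 = 0.728429
Parallel (M1, M2, and [0.728429]): 1 − (1 − 0.818731)(1 − 0.759572)(1 − 0.728429) = 0.9882

0.9882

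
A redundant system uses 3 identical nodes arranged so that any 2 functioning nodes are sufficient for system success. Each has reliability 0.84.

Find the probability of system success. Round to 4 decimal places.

0.9314

R = Σ_{i=2}^{3} C(3,i) p^i (1−p)^{3−i} with p = 0.84
C(3,2)·0.84^2·0.16^1 = 0.338688
C(3,3)·0.84^3·0.16^0 = 0.592704
Sum = 0.9314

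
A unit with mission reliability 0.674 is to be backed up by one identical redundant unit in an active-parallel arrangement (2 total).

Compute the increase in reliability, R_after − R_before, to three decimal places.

R_before = 0.674
R_after = 1 − (1 − 0.674)^2 = 0.894
ΔR = 0.894 − 0.674 = 0.220

0.220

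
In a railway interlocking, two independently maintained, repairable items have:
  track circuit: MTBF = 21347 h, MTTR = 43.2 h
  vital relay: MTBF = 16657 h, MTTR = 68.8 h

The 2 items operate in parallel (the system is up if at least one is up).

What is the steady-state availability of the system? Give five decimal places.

A(track circuit) = MTBF/(MTBF+MTTR) = 21347/(21347+43.2) = 0.997980
A(vital relay) = MTBF/(MTBF+MTTR) = 16657/(16657+68.8) = 0.995887
Parallel availability: 1 − (1 − 0.997980)(1 − 0.995887) = 0.99999

0.99999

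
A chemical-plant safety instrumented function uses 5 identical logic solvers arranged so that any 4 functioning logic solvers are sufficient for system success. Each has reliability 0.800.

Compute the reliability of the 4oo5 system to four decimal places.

0.7373

R = Σ_{i=4}^{5} C(5,i) p^i (1−p)^{5−i} with p = 0.800
C(5,4)·0.800^4·0.200^1 = 0.409600
C(5,5)·0.800^5·0.200^0 = 0.327680
Sum = 0.7373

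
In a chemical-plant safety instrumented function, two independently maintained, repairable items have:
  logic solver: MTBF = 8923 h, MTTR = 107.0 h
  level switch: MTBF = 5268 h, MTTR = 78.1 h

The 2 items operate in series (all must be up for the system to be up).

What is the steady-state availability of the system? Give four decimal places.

A(logic solver) = MTBF/(MTBF+MTTR) = 8923/(8923+107.0) = 0.988151
A(level switch) = MTBF/(MTBF+MTTR) = 5268/(5268+78.1) = 0.985391
Series availability: 0.988151 × 0.985391 = 0.9737

0.9737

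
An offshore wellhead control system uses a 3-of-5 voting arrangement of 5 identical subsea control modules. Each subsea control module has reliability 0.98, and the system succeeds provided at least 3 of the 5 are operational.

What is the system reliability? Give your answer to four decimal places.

R = Σ_{i=3}^{5} C(5,i) p^i (1−p)^{5−i} with p = 0.98
C(5,3)·0.98^3·0.02^2 = 0.003765
C(5,4)·0.98^4·0.02^1 = 0.092237
C(5,5)·0.98^5·0.02^0 = 0.903921
Sum = 0.9999

0.9999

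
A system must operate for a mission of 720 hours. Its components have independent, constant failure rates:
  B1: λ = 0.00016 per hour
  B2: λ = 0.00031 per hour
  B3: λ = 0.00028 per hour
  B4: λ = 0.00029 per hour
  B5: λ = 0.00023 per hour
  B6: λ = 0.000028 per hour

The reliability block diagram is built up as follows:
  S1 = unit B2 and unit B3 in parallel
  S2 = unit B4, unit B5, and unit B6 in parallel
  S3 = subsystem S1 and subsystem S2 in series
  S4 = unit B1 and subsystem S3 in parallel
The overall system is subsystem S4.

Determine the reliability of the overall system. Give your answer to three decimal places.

R(B1) = exp(−0.00016 × 720) = 0.89119
R(B2) = exp(−0.00031 × 720) = 0.79995
R(B3) = exp(−0.00028 × 720) = 0.81742
R(B4) = exp(−0.00029 × 720) = 0.81156
R(B5) = exp(−0.00023 × 720) = 0.84739
R(B6) = exp(−0.000028 × 720) = 0.98004
Parallel (B2 and B3): 1 − (1 − 0.79995)(1 − 0.81742) = 0.96347
Parallel (B4, B5, and B6): 1 − (1 − 0.81156)(1 − 0.84739)(1 − 0.98004) = 0.99943
Series ([0.96347] and [0.99943]): 0.96347 × 0.99943 = 0.96292
Parallel (B1 and [0.96292]): 1 − (1 − 0.89119)(1 − 0.96292) = 0.996

0.996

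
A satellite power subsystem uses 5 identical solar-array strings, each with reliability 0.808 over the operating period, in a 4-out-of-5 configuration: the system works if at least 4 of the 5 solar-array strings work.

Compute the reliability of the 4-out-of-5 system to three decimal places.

R = Σ_{i=4}^{5} C(5,i) p^i (1−p)^{5−i} with p = 0.808
C(5,4)·0.808^4·0.192^1 = 0.40918
C(5,5)·0.808^5·0.192^0 = 0.34439
Sum = 0.754

0.754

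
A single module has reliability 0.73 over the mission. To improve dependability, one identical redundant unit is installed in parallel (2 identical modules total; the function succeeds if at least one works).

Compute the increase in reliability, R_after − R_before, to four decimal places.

0.1971

R_before = 0.73
R_after = 1 − (1 − 0.73)^2 = 0.9271
ΔR = 0.9271 − 0.73 = 0.1971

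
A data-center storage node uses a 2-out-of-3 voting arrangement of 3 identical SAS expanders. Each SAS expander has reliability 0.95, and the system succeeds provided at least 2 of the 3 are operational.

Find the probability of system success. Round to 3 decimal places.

0.993

R = Σ_{i=2}^{3} C(3,i) p^i (1−p)^{3−i} with p = 0.95
C(3,2)·0.95^2·0.05^1 = 0.13538
C(3,3)·0.95^3·0.05^0 = 0.85738
Sum = 0.993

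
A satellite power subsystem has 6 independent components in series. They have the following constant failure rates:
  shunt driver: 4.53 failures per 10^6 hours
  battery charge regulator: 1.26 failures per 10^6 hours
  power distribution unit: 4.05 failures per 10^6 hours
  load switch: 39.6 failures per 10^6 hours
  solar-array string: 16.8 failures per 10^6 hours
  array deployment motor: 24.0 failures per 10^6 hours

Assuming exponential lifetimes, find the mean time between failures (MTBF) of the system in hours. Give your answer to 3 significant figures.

11100

Series of exponential components: λ_sys = Σ λ_i
λ_sys = 0.00000453 + 0.00000126 + 0.00000405 + 0.0000396 + 0.0000168 + 0.0000240 = 9.0240e-05 /h
MTBF = 1 / λ_sys = 11100 h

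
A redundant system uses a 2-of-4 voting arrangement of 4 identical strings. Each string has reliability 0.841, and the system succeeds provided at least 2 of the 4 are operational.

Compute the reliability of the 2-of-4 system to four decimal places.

R = Σ_{i=2}^{4} C(4,i) p^i (1−p)^{4−i} with p = 0.841
C(4,2)·0.841^2·0.159^2 = 0.107285
C(4,3)·0.841^3·0.159^1 = 0.378308
C(4,4)·0.841^4·0.159^0 = 0.500246
Sum = 0.9858

0.9858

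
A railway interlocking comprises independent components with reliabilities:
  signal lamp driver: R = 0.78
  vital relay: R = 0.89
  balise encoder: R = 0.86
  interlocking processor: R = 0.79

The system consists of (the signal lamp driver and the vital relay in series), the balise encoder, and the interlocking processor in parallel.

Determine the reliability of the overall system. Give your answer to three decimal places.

0.991

Series (signal lamp driver and vital relay): 0.78000 × 0.89000 = 0.69420
Parallel ([0.69420], balise encoder, and interlocking processor): 1 − (1 − 0.69420)(1 − 0.86000)(1 − 0.79000) = 0.991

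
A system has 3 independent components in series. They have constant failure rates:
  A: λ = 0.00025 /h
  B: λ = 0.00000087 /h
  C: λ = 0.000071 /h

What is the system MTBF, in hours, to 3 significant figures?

Series of exponential components: λ_sys = Σ λ_i
λ_sys = 0.00025 + 0.00000087 + 0.000071 = 3.2187e-04 /h
MTBF = 1 / λ_sys = 3110 h

3110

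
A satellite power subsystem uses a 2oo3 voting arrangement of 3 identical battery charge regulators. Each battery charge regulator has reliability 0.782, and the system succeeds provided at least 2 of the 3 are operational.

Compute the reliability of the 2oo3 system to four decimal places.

R = Σ_{i=2}^{3} C(3,i) p^i (1−p)^{3−i} with p = 0.782
C(3,2)·0.782^2·0.218^1 = 0.399937
C(3,3)·0.782^3·0.218^0 = 0.478212
Sum = 0.8781

0.8781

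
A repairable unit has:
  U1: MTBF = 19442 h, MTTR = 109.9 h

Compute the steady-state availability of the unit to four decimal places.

0.9944

A(U1) = MTBF/(MTBF+MTTR) = 19442/(19442+109.9) = 0.9944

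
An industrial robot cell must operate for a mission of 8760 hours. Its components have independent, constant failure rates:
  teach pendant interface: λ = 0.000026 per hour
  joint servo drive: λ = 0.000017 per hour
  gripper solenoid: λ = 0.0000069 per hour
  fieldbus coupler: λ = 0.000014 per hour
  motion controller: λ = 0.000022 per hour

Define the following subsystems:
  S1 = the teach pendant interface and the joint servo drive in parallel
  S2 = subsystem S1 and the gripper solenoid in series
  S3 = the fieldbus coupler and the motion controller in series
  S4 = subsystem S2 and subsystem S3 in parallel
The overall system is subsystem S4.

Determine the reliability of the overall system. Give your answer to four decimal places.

0.9770

R(teach pendant interface) = exp(−0.000026 × 8760) = 0.796315
R(joint servo drive) = exp(−0.000017 × 8760) = 0.861638
R(gripper solenoid) = exp(−0.0000069 × 8760) = 0.941346
R(fieldbus coupler) = exp(−0.000014 × 8760) = 0.884582
R(motion controller) = exp(−0.000022 × 8760) = 0.824713
Parallel (teach pendant interface and joint servo drive): 1 − (1 − 0.796315)(1 − 0.861638) = 0.971818
Series ([0.971818] and gripper solenoid): 0.971818 × 0.941346 = 0.914817
Series (fieldbus coupler and motion controller): 0.884582 × 0.824713 = 0.729526
Parallel ([0.914817] and [0.729526]): 1 − (1 − 0.914817)(1 − 0.729526) = 0.9770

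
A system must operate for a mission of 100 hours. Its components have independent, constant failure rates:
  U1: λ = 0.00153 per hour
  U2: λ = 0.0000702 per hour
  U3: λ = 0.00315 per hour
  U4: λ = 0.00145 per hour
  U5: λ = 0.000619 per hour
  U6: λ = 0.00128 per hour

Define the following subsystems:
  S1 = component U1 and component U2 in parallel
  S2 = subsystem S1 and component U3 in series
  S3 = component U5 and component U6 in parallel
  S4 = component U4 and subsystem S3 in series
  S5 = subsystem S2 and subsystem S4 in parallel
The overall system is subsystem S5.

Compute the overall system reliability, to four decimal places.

0.9617

R(U1) = exp(−0.00153 × 100) = 0.858130
R(U2) = exp(−0.0000702 × 100) = 0.993005
R(U3) = exp(−0.00315 × 100) = 0.729789
R(U4) = exp(−0.00145 × 100) = 0.865022
R(U5) = exp(−0.000619 × 100) = 0.939977
R(U6) = exp(−0.00128 × 100) = 0.879853
Parallel (U1 and U2): 1 − (1 − 0.858130)(1 − 0.993005) = 0.999008
Series ([0.999008] and U3): 0.999008 × 0.729789 = 0.729065
Parallel (U5 and U6): 1 − (1 − 0.939977)(1 − 0.879853) = 0.992788
Series (U4 and [0.992788]): 0.865022 × 0.992788 = 0.858783
Parallel ([0.729065] and [0.858783]): 1 − (1 − 0.729065)(1 − 0.858783) = 0.9617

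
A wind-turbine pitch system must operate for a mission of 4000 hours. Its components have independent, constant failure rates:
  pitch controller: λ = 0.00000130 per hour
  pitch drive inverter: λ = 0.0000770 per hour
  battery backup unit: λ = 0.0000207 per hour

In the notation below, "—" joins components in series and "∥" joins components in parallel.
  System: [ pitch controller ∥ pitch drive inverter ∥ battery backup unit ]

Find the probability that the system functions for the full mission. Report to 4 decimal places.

R(pitch controller) = exp(−0.00000130 × 4000) = 0.994813
R(pitch drive inverter) = exp(−0.0000770 × 4000) = 0.734915
R(battery backup unit) = exp(−0.0000207 × 4000) = 0.920535
Parallel (pitch controller, pitch drive inverter, and battery backup unit): 1 − (1 − 0.994813)(1 − 0.734915)(1 − 0.920535) = 0.9999

0.9999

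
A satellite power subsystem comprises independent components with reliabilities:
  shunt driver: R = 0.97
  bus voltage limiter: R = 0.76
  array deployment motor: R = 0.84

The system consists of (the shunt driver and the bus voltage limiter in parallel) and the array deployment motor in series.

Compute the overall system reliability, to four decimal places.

0.8340

Parallel (shunt driver and bus voltage limiter): 1 − (1 − 0.970000)(1 − 0.760000) = 0.992800
Series ([0.992800] and array deployment motor): 0.992800 × 0.840000 = 0.8340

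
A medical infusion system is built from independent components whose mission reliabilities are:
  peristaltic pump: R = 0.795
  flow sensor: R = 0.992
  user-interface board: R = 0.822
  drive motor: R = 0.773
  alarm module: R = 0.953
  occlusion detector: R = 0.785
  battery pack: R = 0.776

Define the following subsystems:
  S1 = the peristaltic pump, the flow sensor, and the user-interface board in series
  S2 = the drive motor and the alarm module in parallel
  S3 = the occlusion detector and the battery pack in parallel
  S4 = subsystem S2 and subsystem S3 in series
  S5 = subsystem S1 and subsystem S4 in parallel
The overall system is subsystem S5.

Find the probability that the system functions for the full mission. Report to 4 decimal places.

0.9795

Series (peristaltic pump, flow sensor, and user-interface board): 0.795000 × 0.992000 × 0.822000 = 0.648262
Parallel (drive motor and alarm module): 1 − (1 − 0.773000)(1 − 0.953000) = 0.989331
Parallel (occlusion detector and battery pack): 1 − (1 − 0.785000)(1 − 0.776000) = 0.951840
Series ([0.989331] and [0.951840]): 0.989331 × 0.951840 = 0.941685
Parallel ([0.648262] and [0.941685]): 1 − (1 − 0.648262)(1 − 0.941685) = 0.9795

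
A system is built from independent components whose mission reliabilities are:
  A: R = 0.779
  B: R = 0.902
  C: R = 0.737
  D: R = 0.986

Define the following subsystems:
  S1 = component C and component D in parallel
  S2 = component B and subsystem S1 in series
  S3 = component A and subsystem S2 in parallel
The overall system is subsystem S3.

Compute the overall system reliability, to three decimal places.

Parallel (C and D): 1 − (1 − 0.73700)(1 − 0.98600) = 0.99632
Series (B and [0.99632]): 0.90200 × 0.99632 = 0.89868
Parallel (A and [0.89868]): 1 − (1 − 0.77900)(1 − 0.89868) = 0.978

0.978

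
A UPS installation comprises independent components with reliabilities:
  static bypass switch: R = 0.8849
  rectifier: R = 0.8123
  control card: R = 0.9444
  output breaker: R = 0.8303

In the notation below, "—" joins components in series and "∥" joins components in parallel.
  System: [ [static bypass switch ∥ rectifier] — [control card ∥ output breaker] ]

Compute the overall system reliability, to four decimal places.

0.9692

Parallel (static bypass switch and rectifier): 1 − (1 − 0.884900)(1 − 0.812300) = 0.978396
Parallel (control card and output breaker): 1 − (1 − 0.944400)(1 − 0.830300) = 0.990565
Series ([0.978396] and [0.990565]): 0.978396 × 0.990565 = 0.9692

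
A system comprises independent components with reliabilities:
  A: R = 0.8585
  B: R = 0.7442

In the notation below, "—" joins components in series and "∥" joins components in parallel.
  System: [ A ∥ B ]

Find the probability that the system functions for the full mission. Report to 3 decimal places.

0.964

Parallel (A and B): 1 − (1 − 0.85850)(1 − 0.74420) = 0.964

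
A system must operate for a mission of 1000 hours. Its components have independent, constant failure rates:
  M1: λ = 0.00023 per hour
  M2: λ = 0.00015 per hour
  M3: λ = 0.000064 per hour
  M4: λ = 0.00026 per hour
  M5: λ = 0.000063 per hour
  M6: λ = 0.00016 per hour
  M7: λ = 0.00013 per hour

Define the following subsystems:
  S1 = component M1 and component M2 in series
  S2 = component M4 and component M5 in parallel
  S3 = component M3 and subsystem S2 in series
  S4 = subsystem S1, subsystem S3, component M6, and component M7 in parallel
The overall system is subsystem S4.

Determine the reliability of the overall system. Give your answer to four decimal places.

0.9996

R(M1) = exp(−0.00023 × 1000) = 0.794534
R(M2) = exp(−0.00015 × 1000) = 0.860708
R(M3) = exp(−0.000064 × 1000) = 0.938005
R(M4) = exp(−0.00026 × 1000) = 0.771052
R(M5) = exp(−0.000063 × 1000) = 0.938943
R(M6) = exp(−0.00016 × 1000) = 0.852144
R(M7) = exp(−0.00013 × 1000) = 0.878095
Series (M1 and M2): 0.794534 × 0.860708 = 0.683862
Parallel (M4 and M5): 1 − (1 − 0.771052)(1 − 0.938943) = 0.986021
Series (M3 and [0.986021]): 0.938005 × 0.986021 = 0.924893
Parallel ([0.683862], [0.924893], M6, and M7): 1 − (1 − 0.683862)(1 − 0.924893)(1 − 0.852144)(1 − 0.878095) = 0.9996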